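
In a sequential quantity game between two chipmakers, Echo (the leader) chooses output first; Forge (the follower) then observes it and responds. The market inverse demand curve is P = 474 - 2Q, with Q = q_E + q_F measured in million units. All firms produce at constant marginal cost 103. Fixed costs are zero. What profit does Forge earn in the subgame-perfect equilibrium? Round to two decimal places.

4301.28

The follower Forge best-responds to any q_E: π_F = (474 - 2Q)q_F - 103q_F.
Setting the follower's marginal profit to zero, 371 - 2q_E - 4q_F = 0, i.e. q_F = (371 - 2q_E)/4.
Echo substitutes q_F(q_E) into its own profit: π_E = q_E(474 - 2q_E - (371 - 2q_E)/2) - 103q_E = (577/2 - q_E)q_E - 103q_E.
The leader's first-order condition 371/2 - 2q_E = 0 yields q_E = 371/4.
Then q_F = (371 - 2·(371/4))/4 = 371/8.
Price P = 474 - 2·(1113/8) = 783/4.
Forge's profit: (783/4 - 103)·(371/8) = 4301.2813.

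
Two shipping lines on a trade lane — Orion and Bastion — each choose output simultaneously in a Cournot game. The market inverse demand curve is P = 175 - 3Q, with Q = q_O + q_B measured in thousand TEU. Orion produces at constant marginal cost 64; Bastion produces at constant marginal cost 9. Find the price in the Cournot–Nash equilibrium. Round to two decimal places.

Orion's profit: π_O = (175 - 3Q)q_O - (64q_O). Setting ∂π_O/∂q_O = 0: 111 - 6q_O - 3(q_B) = 0.
Bastion's profit: π_B = (175 - 3Q)q_B - (9q_B). Setting ∂π_B/∂q_B = 0: 166 - 6q_B - 3(q_O) = 0.
Rearranging gives the reaction functions q_O = (111 - 3q_B)/6 and q_B = (166 - 3q_O)/6.
Solving the pair: q_O = 56/9, q_B = 221/9.
Total output Q = 277/9, so price P = 175 - 3·(277/9) = 248/3.

82.67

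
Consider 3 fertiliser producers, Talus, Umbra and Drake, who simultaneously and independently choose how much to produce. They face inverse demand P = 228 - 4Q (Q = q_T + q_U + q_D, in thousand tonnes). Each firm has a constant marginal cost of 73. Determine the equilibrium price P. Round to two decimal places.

111.75

Each firm earns π_i = (228 - 4Q)q_i - 73q_i.
Setting ∂π_i/∂q_i = 0 with rivals' quantities fixed: 155 - 8q_i - 4·Σ_{j≠i} q_j = 0.
By symmetry each firm produces the same amount; substituting Σ_{j≠i} q_j = 2q_i yields q_i = 155/16.
Total output Q = 465/16, so price P = 228 - 4·(465/16) = 447/4.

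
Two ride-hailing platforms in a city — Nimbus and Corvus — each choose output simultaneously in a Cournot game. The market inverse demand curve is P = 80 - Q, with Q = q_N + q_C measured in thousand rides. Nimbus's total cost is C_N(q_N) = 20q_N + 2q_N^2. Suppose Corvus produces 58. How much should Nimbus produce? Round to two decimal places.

0.33

With the rival's output fixed at 58, Nimbus's profit is π_N = (80 - 58 - q_N)q_N - (20q_N + 2q_N²) = (22 - q_N)q_N - (20q_N + 2q_N²).
∂π_N/∂q_N = 2 - 6q_N = 0, so q_N = 1/3.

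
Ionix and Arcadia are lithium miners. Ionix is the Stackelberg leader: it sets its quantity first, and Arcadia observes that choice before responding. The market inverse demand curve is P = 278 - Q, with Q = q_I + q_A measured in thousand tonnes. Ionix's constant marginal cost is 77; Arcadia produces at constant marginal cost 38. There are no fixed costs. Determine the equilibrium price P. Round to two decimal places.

Solve by backward induction. Given q_I, the follower Arcadia maximises π_A = (278 - q_I - q_A)q_A - 38q_A.
Follower FOC: 240 - q_I - 2q_A = 0, so q_A(q_I) = (240 - q_I)/2.
The leader anticipates this reaction. Substituting into P = 278 - Q gives P = 158 - (1/2)q_I, so π_I = (158 - (1/2)q_I)q_I - 77q_I.
Maximising: ∂π_I/∂q_I = 81 - q_I = 0, giving q_I = 81.
Then q_A = (240 - 81)/2 = 159/2.
Total output Q = 321/2, so price P = 278 - 321/2 = 235/2.

117.50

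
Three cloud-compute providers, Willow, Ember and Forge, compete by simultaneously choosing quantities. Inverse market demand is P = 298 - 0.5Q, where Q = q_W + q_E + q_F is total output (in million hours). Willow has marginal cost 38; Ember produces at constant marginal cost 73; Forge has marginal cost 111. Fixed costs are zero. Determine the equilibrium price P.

130

Willow's profit: π_W = (298 - 0.5Q)q_W - (38q_W). Setting ∂π_W/∂q_W = 0: 260 - q_W - (1/2)(q_E + q_F) = 0.
Ember's first-order condition: 225 - q_E - (1/2)(q_W + q_F) = 0.
Forge's first-order condition: 187 - q_F - (1/2)(q_W + q_E) = 0.
Adding the 3 first-order conditions: 672 − 2Q = 0, so Q = 336.
Back-substituting: q_W = (260 − 168)/(1/2) = 184, q_E = (225 − 168)/(1/2) = 114, q_F = (187 − 168)/(1/2) = 38.
Total output Q = 336, so price P = 298 - (1/2)·336 = 130.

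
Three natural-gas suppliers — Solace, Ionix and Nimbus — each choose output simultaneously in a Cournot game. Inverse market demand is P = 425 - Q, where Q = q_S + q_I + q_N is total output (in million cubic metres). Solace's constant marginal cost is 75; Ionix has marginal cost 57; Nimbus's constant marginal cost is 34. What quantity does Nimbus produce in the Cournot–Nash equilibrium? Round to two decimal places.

113.75

Solace's profit: π_S = (425 - Q)q_S - (75q_S). Setting ∂π_S/∂q_S = 0: 350 - 2q_S - (q_I + q_N) = 0.
Ionix's first-order condition: 368 - 2q_I - (q_S + q_N) = 0.
Nimbus's first-order condition: 391 - 2q_N - (q_S + q_I) = 0.
Summing all 3 equations gives 1109 − 4Q = 0, hence Q = 1109/4.
Back-substituting: q_S = (350 − 1109/4) = 291/4, q_I = (368 − 1109/4) = 363/4, q_N = (391 − 1109/4) = 455/4.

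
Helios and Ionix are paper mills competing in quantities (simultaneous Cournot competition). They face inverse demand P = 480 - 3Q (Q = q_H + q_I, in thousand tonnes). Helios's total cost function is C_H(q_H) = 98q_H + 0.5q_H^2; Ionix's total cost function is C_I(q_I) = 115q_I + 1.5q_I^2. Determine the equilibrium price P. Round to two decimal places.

Helios's profit: π_H = (480 - 3Q)q_H - (98q_H + (1/2)q_H²). Setting ∂π_H/∂q_H = 0: 382 - 7q_H - 3(q_I) = 0.
Ionix's first-order condition: 365 - 9q_I - 3(q_H) = 0.
So q_H = (382 - 3q_I)/7 and q_I = (365 - 3q_H)/9.
Substituting one into the other gives q_H = 781/18 and q_I = 1409/54.
Total output Q = 1876/27, so price P = 480 - 3·(1876/27) = 271.5556.

271.56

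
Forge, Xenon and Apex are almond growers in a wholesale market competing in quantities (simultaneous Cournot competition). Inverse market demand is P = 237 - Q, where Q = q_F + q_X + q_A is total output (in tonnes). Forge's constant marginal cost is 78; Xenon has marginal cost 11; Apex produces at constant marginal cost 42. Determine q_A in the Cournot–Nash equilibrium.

50

Forge's profit: π_F = (237 - Q)q_F - (78q_F). Setting ∂π_F/∂q_F = 0: 159 - 2q_F - (q_X + q_A) = 0.
Xenon's profit: π_X = (237 - Q)q_X - (11q_X). Setting ∂π_X/∂q_X = 0: 226 - 2q_X - (q_F + q_A) = 0.
Apex's profit: π_A = (237 - Q)q_A - (42q_A). Setting ∂π_A/∂q_A = 0: 195 - 2q_A - (q_F + q_X) = 0.
Summing all 3 equations gives 580 − 4Q = 0, hence Q = 145.
Back-substituting: q_F = (159 − 145) = 14, q_X = (226 − 145) = 81, q_A = (195 − 145) = 50.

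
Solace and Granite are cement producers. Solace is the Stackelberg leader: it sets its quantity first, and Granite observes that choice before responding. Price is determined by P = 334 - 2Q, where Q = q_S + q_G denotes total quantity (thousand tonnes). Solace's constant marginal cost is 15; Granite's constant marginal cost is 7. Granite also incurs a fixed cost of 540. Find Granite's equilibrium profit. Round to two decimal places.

3136.53

The follower Granite best-responds to any q_S: π_G = (334 - 2Q)q_G - 7q_G.
Follower FOC: 327 - 2q_S - 4q_G = 0, so q_G(q_S) = (327 - 2q_S)/4.
Solace substitutes q_G(q_S) into its own profit: π_S = q_S(334 - 2q_S - (327 - 2q_S)/2) - 15q_S = (341/2 - q_S)q_S - 15q_S.
The leader's first-order condition 311/2 - 2q_S = 0 yields q_S = 311/4.
Then q_G = (327 - 2·(311/4))/4 = 343/8.
Price P = 334 - 2·(965/8) = 371/4.
Granite's profit: (371/4 - 7)·(343/8) - 540 = 3136.5313.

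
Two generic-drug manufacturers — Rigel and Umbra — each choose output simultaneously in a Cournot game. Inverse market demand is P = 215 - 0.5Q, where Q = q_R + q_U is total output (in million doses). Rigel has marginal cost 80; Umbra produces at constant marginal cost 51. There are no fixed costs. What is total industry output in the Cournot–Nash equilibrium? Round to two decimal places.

Rigel's profit: π_R = (215 - 0.5Q)q_R - (80q_R). Setting ∂π_R/∂q_R = 0: 135 - q_R - (1/2)(q_U) = 0.
Umbra's profit: π_U = (215 - 0.5Q)q_U - (51q_U). Setting ∂π_U/∂q_U = 0: 164 - q_U - (1/2)(q_R) = 0.
So q_R = (135 - (1/2)q_U) and q_U = (164 - (1/2)q_R).
Solving the pair: q_R = 212/3, q_U = 386/3.
Total output Q = 212/3 + 386/3 = 598/3.

199.33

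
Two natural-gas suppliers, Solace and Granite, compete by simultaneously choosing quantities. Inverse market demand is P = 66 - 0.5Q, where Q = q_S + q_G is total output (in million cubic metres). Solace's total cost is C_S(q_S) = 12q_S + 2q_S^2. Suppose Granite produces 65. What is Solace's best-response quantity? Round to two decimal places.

With the rival's output fixed at 65, Solace's profit is π_S = (66 - (1/2)·65 - (1/2)q_S)q_S - (12q_S + 2q_S²) = (67/2 - (1/2)q_S)q_S - (12q_S + 2q_S²).
∂π_S/∂q_S = 43/2 - 5q_S = 0, so q_S = 43/10.

4.30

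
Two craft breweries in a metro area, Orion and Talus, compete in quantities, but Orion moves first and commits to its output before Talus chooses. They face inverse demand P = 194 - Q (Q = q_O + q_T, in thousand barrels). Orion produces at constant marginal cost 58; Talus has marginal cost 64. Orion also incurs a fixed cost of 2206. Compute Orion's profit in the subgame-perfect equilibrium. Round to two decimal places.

314.50

Solve by backward induction. Given q_O, the follower Talus maximises π_T = (194 - q_O - q_T)q_T - 64q_T.
∂π_T/∂q_T = 130 - q_O - 2q_T = 0 gives the reaction function q_T = (130 - q_O)/2.
The leader anticipates this reaction. Substituting into P = 194 - Q gives P = 129 - (1/2)q_O, so π_O = (129 - (1/2)q_O)q_O - 58q_O.
Maximising: ∂π_O/∂q_O = 71 - q_O = 0, giving q_O = 71.
Then q_T = (130 - 71)/2 = 59/2.
Price P = 194 - 201/2 = 187/2.
Orion's profit: (187/2 - 58)·71 - 2206 = 629/2.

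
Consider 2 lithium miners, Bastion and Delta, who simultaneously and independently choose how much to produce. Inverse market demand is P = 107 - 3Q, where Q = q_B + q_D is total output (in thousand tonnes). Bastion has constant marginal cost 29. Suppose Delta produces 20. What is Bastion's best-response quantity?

With the rival's output fixed at 20, Bastion's profit is π_B = (107 - 3·20 - 3q_B)q_B - (29q_B) = (47 - 3q_B)q_B - (29q_B).
∂π_B/∂q_B = 18 - 6q_B = 0, so q_B = 3.

3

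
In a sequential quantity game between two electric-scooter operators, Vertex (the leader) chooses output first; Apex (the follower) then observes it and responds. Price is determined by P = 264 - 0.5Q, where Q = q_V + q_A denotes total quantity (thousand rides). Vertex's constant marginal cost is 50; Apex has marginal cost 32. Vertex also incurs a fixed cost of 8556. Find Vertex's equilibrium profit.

1048

Solve by backward induction. Given q_V, the follower Apex maximises π_A = (264 - (1/2)q_V - (1/2)q_A)q_A - 32q_A.
Setting the follower's marginal profit to zero, 232 - (1/2)q_V - q_A = 0, i.e. q_A = (232 - (1/2)q_V).
The leader anticipates this reaction. Substituting into P = 264 - 0.5Q gives P = 148 - (1/4)q_V, so π_V = (148 - (1/4)q_V)q_V - 50q_V.
The leader's first-order condition 98 - (1/2)q_V = 0 yields q_V = 196.
Then q_A = (232 - (1/2)·196) = 134.
Price P = 264 - (1/2)·330 = 99.
Vertex's profit: (99 - 50)·196 - 8556 = 1048.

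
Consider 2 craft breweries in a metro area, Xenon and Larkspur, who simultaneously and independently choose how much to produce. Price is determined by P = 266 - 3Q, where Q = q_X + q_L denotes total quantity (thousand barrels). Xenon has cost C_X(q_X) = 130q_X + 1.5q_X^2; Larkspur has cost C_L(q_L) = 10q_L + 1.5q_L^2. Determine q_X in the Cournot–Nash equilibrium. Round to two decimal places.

Xenon's profit: π_X = (266 - 3Q)q_X - (130q_X + (3/2)q_X²). Setting ∂π_X/∂q_X = 0: 136 - 9q_X - 3(q_L) = 0.
Larkspur's first-order condition: 256 - 9q_L - 3(q_X) = 0.
Best responses: q_X = (136 - 3q_L)/9, q_L = (256 - 3q_X)/9.
Solving the pair: q_X = 19/3, q_L = 79/3.

6.33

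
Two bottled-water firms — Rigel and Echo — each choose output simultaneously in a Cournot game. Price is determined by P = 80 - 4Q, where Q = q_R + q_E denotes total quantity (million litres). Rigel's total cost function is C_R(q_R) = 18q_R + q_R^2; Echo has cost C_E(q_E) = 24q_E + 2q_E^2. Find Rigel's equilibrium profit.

Rigel's profit: π_R = (80 - 4Q)q_R - (18q_R + q_R²). Setting ∂π_R/∂q_R = 0: 62 - 10q_R - 4(q_E) = 0.
Echo's profit: π_E = (80 - 4Q)q_E - (24q_E + 2q_E²). Setting ∂π_E/∂q_E = 0: 56 - 12q_E - 4(q_R) = 0.
So q_R = (62 - 4q_E)/10 and q_E = (56 - 4q_R)/12.
Substituting one into the other gives q_R = 5 and q_E = 3.
Price P = 80 - 4·8 = 48.
Rigel's profit: 48·5 - 18·5 - 5² = 125.

125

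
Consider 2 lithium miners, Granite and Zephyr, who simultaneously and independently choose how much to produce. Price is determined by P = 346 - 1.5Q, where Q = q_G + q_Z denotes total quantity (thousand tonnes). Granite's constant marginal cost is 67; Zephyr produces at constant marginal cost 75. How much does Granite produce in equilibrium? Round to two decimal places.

63.78

Granite's profit: π_G = (346 - 1.5Q)q_G - (67q_G). Setting ∂π_G/∂q_G = 0: 279 - 3q_G - (3/2)(q_Z) = 0.
Zephyr's first-order condition: 271 - 3q_Z - (3/2)(q_G) = 0.
So q_G = (279 - (3/2)q_Z)/3 and q_Z = (271 - (3/2)q_G)/3.
Solving the pair: q_G = 574/9, q_Z = 526/9.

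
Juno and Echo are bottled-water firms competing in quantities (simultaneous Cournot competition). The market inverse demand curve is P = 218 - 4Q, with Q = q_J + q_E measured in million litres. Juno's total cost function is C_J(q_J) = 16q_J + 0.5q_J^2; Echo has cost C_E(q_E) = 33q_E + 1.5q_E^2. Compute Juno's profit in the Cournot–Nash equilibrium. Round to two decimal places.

Juno's profit: π_J = (218 - 4Q)q_J - (16q_J + (1/2)q_J²). Setting ∂π_J/∂q_J = 0: 202 - 9q_J - 4(q_E) = 0.
Echo's first-order condition: 185 - 11q_E - 4(q_J) = 0.
Best responses: q_J = (202 - 4q_E)/9, q_E = (185 - 4q_J)/11.
Solving the pair: q_J = 1482/83, q_E = 857/83.
Price P = 218 - 4·28.1807 = 105.2771.
Juno's profit: 105.2771·(1482/83) - 16·(1482/83) - (1/2)(1482/83)² = 1434.6724.

1434.67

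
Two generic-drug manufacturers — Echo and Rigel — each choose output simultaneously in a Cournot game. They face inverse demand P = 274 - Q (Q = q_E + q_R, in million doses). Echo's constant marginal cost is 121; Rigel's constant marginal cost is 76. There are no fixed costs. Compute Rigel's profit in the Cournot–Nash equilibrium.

Echo's profit: π_E = (274 - Q)q_E - (121q_E). Setting ∂π_E/∂q_E = 0: 153 - 2q_E - (q_R) = 0.
Rigel's profit: π_R = (274 - Q)q_R - (76q_R). Setting ∂π_R/∂q_R = 0: 198 - 2q_R - (q_E) = 0.
So q_E = (153 - q_R)/2 and q_R = (198 - q_E)/2.
Substituting one into the other gives q_E = 36 and q_R = 81.
Price P = 274 - 117 = 157.
Rigel's profit: (157 - 76)·81 = 6561.

6561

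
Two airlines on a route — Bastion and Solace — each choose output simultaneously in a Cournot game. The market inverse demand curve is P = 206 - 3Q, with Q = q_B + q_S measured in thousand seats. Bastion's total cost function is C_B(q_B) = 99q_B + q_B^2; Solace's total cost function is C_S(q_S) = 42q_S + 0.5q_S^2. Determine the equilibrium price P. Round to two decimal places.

Bastion's profit: π_B = (206 - 3Q)q_B - (99q_B + q_B²). Setting ∂π_B/∂q_B = 0: 107 - 8q_B - 3(q_S) = 0.
Solace's first-order condition: 164 - 7q_S - 3(q_B) = 0.
Best responses: q_B = (107 - 3q_S)/8, q_S = (164 - 3q_B)/7.
Substituting one into the other gives q_B = 257/47 and q_S = 991/47.
Total output Q = 1248/47, so price P = 206 - 3·(1248/47) = 126.3404.

126.34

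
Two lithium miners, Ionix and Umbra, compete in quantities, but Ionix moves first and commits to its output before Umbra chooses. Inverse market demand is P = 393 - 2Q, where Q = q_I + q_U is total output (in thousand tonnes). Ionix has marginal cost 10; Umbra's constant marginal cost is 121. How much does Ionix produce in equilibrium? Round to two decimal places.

123.50

The follower Umbra best-responds to any q_I: π_U = (393 - 2Q)q_U - 121q_U.
∂π_U/∂q_U = 272 - 2q_I - 4q_U = 0 gives the reaction function q_U = (272 - 2q_I)/4.
The leader anticipates this reaction. Substituting into P = 393 - 2Q gives P = 257 - q_I, so π_I = (257 - q_I)q_I - 10q_I.
Maximising: ∂π_I/∂q_I = 247 - 2q_I = 0, giving q_I = 247/2.
Then q_U = (272 - 2·(247/2))/4 = 25/4.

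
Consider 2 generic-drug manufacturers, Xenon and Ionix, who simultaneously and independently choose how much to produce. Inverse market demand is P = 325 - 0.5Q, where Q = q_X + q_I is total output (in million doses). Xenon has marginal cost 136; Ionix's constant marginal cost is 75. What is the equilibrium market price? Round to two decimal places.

Xenon's profit: π_X = (325 - 0.5Q)q_X - (136q_X). Setting ∂π_X/∂q_X = 0: 189 - q_X - (1/2)(q_I) = 0.
Ionix's first-order condition: 250 - q_I - (1/2)(q_X) = 0.
Rearranging gives the reaction functions q_X = (189 - (1/2)q_I) and q_I = (250 - (1/2)q_X).
Solving the pair: q_X = 256/3, q_I = 622/3.
Total output Q = 878/3, so price P = 325 - (1/2)·(878/3) = 536/3.

178.67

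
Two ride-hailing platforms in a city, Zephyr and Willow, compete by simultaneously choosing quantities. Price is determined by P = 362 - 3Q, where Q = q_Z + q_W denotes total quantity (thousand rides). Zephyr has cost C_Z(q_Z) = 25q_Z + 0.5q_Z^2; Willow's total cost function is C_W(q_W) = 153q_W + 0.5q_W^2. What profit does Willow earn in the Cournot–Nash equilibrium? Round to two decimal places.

Zephyr's profit: π_Z = (362 - 3Q)q_Z - (25q_Z + (1/2)q_Z²). Setting ∂π_Z/∂q_Z = 0: 337 - 7q_Z - 3(q_W) = 0.
Willow's first-order condition: 209 - 7q_W - 3(q_Z) = 0.
So q_Z = (337 - 3q_W)/7 and q_W = (209 - 3q_Z)/7.
Solving the pair: q_Z = 433/10, q_W = 113/10.
Price P = 362 - 3·(273/5) = 991/5.
Willow's profit: (991/5)·(113/10) - 153·(113/10) - (1/2)(113/10)² = 446.9150.

446.92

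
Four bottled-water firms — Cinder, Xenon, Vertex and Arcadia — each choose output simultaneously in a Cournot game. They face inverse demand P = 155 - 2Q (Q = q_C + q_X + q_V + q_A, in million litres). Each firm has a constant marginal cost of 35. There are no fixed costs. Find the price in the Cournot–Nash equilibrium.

59

Each firm earns π_i = (155 - 2Q)q_i - 35q_i.
First-order condition (treating rivals' output as given): 120 - 4q_i - 2·Σ_{j≠i} q_j = 0.
With identical firms every q_j equals q_i, so Σ_{j≠i} q_j = 3q_i and 120 = 10q_i, giving q_i = 12.
Total output Q = 48, so price P = 155 - 2·48 = 59.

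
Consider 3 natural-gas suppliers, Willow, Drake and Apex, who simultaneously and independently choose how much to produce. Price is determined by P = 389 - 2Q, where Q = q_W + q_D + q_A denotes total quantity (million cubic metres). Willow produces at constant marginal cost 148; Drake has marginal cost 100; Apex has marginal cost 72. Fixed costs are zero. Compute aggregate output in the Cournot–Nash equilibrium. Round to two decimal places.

Willow's profit: π_W = (389 - 2Q)q_W - (148q_W). Setting ∂π_W/∂q_W = 0: 241 - 4q_W - 2(q_D + q_A) = 0.
Drake's first-order condition: 289 - 4q_D - 2(q_W + q_A) = 0.
Apex's first-order condition: 317 - 4q_A - 2(q_W + q_D) = 0.
Adding the 3 first-order conditions: 847 − 8Q = 0, so Q = 847/8.
Back-substituting: q_W = (241 − 847/4)/2 = 117/8, q_D = (289 − 847/4)/2 = 309/8, q_A = (317 − 847/4)/2 = 421/8.
Total output Q = 117/8 + 309/8 + 421/8 = 847/8.

105.88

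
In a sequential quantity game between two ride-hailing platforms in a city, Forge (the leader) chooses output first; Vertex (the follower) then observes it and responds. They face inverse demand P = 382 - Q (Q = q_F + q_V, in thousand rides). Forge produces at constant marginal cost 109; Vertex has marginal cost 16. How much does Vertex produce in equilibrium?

Solve by backward induction. Given q_F, the follower Vertex maximises π_V = (382 - q_F - q_V)q_V - 16q_V.
Follower FOC: 366 - q_F - 2q_V = 0, so q_V(q_F) = (366 - q_F)/2.
The leader anticipates this reaction. Substituting into P = 382 - Q gives P = 199 - (1/2)q_F, so π_F = (199 - (1/2)q_F)q_F - 109q_F.
The leader's first-order condition 90 - q_F = 0 yields q_F = 90.
Then q_V = (366 - 90)/2 = 138.

138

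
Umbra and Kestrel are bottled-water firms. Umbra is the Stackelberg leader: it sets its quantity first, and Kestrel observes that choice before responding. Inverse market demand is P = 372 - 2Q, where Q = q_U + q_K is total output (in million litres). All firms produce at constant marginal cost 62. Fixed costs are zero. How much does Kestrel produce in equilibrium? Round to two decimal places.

38.75

Solve by backward induction. Given q_U, the follower Kestrel maximises π_K = (372 - 2q_U - 2q_K)q_K - 62q_K.
Setting the follower's marginal profit to zero, 310 - 2q_U - 4q_K = 0, i.e. q_K = (310 - 2q_U)/4.
Umbra substitutes q_K(q_U) into its own profit: π_U = q_U(372 - 2q_U - (310 - 2q_U)/2) - 62q_U = (217 - q_U)q_U - 62q_U.
Maximising: ∂π_U/∂q_U = 155 - 2q_U = 0, giving q_U = 155/2.
Then q_K = (310 - 2·(155/2))/4 = 155/4.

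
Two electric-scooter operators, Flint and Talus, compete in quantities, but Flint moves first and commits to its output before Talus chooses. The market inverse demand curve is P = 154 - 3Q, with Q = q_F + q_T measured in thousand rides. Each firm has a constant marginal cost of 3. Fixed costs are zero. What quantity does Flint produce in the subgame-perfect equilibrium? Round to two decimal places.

25.17

Solve by backward induction. Given q_F, the follower Talus maximises π_T = (154 - 3q_F - 3q_T)q_T - 3q_T.
∂π_T/∂q_T = 151 - 3q_F - 6q_T = 0 gives the reaction function q_T = (151 - 3q_F)/6.
The leader anticipates this reaction. Substituting into P = 154 - 3Q gives P = 157/2 - (3/2)q_F, so π_F = (157/2 - (3/2)q_F)q_F - 3q_F.
The leader's first-order condition 151/2 - 3q_F = 0 yields q_F = 151/6.
Then q_T = (151 - 3·(151/6))/6 = 151/12.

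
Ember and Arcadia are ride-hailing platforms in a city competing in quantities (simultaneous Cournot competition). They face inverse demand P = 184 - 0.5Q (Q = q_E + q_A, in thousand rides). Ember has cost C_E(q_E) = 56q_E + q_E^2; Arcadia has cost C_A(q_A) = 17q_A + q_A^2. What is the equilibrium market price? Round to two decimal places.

141.86

Ember's profit: π_E = (184 - 0.5Q)q_E - (56q_E + q_E²). Setting ∂π_E/∂q_E = 0: 128 - 3q_E - (1/2)(q_A) = 0.
Arcadia's profit: π_A = (184 - 0.5Q)q_A - (17q_A + q_A²). Setting ∂π_A/∂q_A = 0: 167 - 3q_A - (1/2)(q_E) = 0.
So q_E = (128 - (1/2)q_A)/3 and q_A = (167 - (1/2)q_E)/3.
Substituting one into the other gives q_E = 1202/35 and q_A = 1748/35.
Total output Q = 590/7, so price P = 184 - (1/2)·(590/7) = 993/7.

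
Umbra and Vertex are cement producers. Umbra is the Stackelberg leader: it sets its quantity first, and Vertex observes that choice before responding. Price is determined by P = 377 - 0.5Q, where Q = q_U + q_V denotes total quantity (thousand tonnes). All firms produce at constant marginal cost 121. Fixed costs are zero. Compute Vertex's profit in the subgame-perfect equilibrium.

Solve by backward induction. Given q_U, the follower Vertex maximises π_V = (377 - (1/2)q_U - (1/2)q_V)q_V - 121q_V.
∂π_V/∂q_V = 256 - (1/2)q_U - q_V = 0 gives the reaction function q_V = (256 - (1/2)q_U).
The leader anticipates this reaction. Substituting into P = 377 - 0.5Q gives P = 249 - (1/4)q_U, so π_U = (249 - (1/4)q_U)q_U - 121q_U.
The leader's first-order condition 128 - (1/2)q_U = 0 yields q_U = 256.
Then q_V = (256 - (1/2)·256) = 128.
Price P = 377 - (1/2)·384 = 185.
Vertex's profit: (185 - 121)·128 = 8192.

8192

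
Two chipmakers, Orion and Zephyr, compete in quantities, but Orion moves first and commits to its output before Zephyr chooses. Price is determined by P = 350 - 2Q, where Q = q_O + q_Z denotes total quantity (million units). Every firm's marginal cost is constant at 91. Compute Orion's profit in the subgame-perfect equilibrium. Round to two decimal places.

4192.56

Solve by backward induction. Given q_O, the follower Zephyr maximises π_Z = (350 - 2q_O - 2q_Z)q_Z - 91q_Z.
∂π_Z/∂q_Z = 259 - 2q_O - 4q_Z = 0 gives the reaction function q_Z = (259 - 2q_O)/4.
Orion substitutes q_Z(q_O) into its own profit: π_O = q_O(350 - 2q_O - (259 - 2q_O)/2) - 91q_O = (441/2 - q_O)q_O - 91q_O.
The leader's first-order condition 259/2 - 2q_O = 0 yields q_O = 259/4.
Then q_Z = (259 - 2·(259/4))/4 = 259/8.
Price P = 350 - 2·(777/8) = 623/4.
Orion's profit: (623/4 - 91)·(259/4) = 4192.5625.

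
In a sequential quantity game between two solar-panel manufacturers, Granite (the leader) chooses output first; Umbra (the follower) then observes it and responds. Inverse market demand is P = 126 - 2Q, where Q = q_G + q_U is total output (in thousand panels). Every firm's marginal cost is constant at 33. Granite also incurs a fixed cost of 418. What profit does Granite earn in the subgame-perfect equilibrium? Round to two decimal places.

122.56

Solve by backward induction. Given q_G, the follower Umbra maximises π_U = (126 - 2q_G - 2q_U)q_U - 33q_U.
Setting the follower's marginal profit to zero, 93 - 2q_G - 4q_U = 0, i.e. q_U = (93 - 2q_G)/4.
Granite substitutes q_U(q_G) into its own profit: π_G = q_G(126 - 2q_G - (93 - 2q_G)/2) - 33q_G = (159/2 - q_G)q_G - 33q_G.
The leader's first-order condition 93/2 - 2q_G = 0 yields q_G = 93/4.
Then q_U = (93 - 2·(93/4))/4 = 93/8.
Price P = 126 - 2·(279/8) = 225/4.
Granite's profit: (225/4 - 33)·(93/4) - 418 = 1961/16.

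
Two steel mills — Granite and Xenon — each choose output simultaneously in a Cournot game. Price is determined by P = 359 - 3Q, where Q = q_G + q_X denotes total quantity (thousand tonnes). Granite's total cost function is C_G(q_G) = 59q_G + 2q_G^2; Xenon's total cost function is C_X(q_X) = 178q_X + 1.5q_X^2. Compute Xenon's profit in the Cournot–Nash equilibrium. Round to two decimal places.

Granite's profit: π_G = (359 - 3Q)q_G - (59q_G + 2q_G²). Setting ∂π_G/∂q_G = 0: 300 - 10q_G - 3(q_X) = 0.
Xenon's first-order condition: 181 - 9q_X - 3(q_G) = 0.
Best responses: q_G = (300 - 3q_X)/10, q_X = (181 - 3q_G)/9.
Substituting one into the other gives q_G = 719/27 and q_X = 910/81.
Price P = 359 - 3·37.8642 = 245.4074.
Xenon's profit: 245.4074·(910/81) - 178·(910/81) - (3/2)(910/81)² = 567.9698.

567.97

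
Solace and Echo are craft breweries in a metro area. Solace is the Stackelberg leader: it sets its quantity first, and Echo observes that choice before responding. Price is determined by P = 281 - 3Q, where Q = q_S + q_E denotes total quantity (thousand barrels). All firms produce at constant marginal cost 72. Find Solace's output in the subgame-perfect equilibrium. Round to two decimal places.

The follower Echo best-responds to any q_S: π_E = (281 - 3Q)q_E - 72q_E.
Follower FOC: 209 - 3q_S - 6q_E = 0, so q_E(q_S) = (209 - 3q_S)/6.
The leader anticipates this reaction. Substituting into P = 281 - 3Q gives P = 353/2 - (3/2)q_S, so π_S = (353/2 - (3/2)q_S)q_S - 72q_S.
The leader's first-order condition 209/2 - 3q_S = 0 yields q_S = 209/6.
Then q_E = (209 - 3·(209/6))/6 = 209/12.

34.83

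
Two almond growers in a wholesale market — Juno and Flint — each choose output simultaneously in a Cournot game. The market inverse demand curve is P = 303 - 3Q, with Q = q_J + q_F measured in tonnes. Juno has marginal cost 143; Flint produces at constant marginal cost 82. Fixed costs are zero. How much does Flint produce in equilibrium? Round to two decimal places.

31.33

Juno's profit: π_J = (303 - 3Q)q_J - (143q_J). Setting ∂π_J/∂q_J = 0: 160 - 6q_J - 3(q_F) = 0.
Flint's first-order condition: 221 - 6q_F - 3(q_J) = 0.
So q_J = (160 - 3q_F)/6 and q_F = (221 - 3q_J)/6.
Substituting one into the other gives q_J = 11 and q_F = 94/3.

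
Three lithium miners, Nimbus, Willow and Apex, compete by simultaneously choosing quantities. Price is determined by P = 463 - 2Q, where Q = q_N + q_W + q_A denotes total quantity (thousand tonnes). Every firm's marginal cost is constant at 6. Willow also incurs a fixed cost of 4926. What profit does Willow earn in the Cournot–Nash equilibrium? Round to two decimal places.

1600.53

Each firm earns π_i = (463 - 2Q)q_i - 6q_i.
First-order condition (treating rivals' output as given): 457 - 4q_i - 2·Σ_{j≠i} q_j = 0.
By symmetry each firm produces the same amount; substituting Σ_{j≠i} q_j = 2q_i yields q_i = 457/8.
Price P = 463 - 2·(1371/8) = 481/4.
Willow's profit: (481/4 - 6)·(457/8) - 4926 = 1600.5313.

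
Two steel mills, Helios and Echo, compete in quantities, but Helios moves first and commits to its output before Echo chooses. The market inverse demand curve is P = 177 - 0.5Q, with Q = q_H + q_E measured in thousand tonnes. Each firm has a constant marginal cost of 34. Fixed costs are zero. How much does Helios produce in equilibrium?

143

The follower Echo best-responds to any q_H: π_E = (177 - 0.5Q)q_E - 34q_E.
Follower FOC: 143 - (1/2)q_H - q_E = 0, so q_E(q_H) = (143 - (1/2)q_H).
Helios substitutes q_E(q_H) into its own profit: π_H = q_H(177 - (1/2)q_H - (143 - (1/2)q_H)/2) - 34q_H = (211/2 - (1/4)q_H)q_H - 34q_H.
Leader FOC: 143/2 - (1/2)q_H = 0, so q_H = 143.
Then q_E = (143 - (1/2)·143) = 143/2.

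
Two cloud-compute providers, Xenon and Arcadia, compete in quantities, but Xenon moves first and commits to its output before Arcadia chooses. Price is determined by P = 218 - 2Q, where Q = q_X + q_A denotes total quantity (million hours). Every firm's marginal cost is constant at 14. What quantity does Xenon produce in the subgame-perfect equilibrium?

51

Solve by backward induction. Given q_X, the follower Arcadia maximises π_A = (218 - 2q_X - 2q_A)q_A - 14q_A.
Follower FOC: 204 - 2q_X - 4q_A = 0, so q_A(q_X) = (204 - 2q_X)/4.
The leader anticipates this reaction. Substituting into P = 218 - 2Q gives P = 116 - q_X, so π_X = (116 - q_X)q_X - 14q_X.
Leader FOC: 102 - 2q_X = 0, so q_X = 51.
Then q_A = (204 - 2·51)/4 = 51/2.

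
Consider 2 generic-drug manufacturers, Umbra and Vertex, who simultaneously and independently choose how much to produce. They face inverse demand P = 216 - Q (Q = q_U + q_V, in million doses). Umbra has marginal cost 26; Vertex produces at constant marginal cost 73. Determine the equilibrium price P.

105

Umbra's profit: π_U = (216 - Q)q_U - (26q_U). Setting ∂π_U/∂q_U = 0: 190 - 2q_U - (q_V) = 0.
Vertex's profit: π_V = (216 - Q)q_V - (73q_V). Setting ∂π_V/∂q_V = 0: 143 - 2q_V - (q_U) = 0.
Best responses: q_U = (190 - q_V)/2, q_V = (143 - q_U)/2.
Substituting one into the other gives q_U = 79 and q_V = 32.
Total output Q = 111, so price P = 216 - 111 = 105.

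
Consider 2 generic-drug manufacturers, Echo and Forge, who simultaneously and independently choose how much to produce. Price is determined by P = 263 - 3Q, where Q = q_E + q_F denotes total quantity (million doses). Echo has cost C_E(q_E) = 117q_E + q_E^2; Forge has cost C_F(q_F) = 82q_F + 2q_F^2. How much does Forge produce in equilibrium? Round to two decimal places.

14.23

Echo's profit: π_E = (263 - 3Q)q_E - (117q_E + q_E²). Setting ∂π_E/∂q_E = 0: 146 - 8q_E - 3(q_F) = 0.
Forge's first-order condition: 181 - 10q_F - 3(q_E) = 0.
So q_E = (146 - 3q_F)/8 and q_F = (181 - 3q_E)/10.
Substituting one into the other gives q_E = 917/71 and q_F = 1010/71.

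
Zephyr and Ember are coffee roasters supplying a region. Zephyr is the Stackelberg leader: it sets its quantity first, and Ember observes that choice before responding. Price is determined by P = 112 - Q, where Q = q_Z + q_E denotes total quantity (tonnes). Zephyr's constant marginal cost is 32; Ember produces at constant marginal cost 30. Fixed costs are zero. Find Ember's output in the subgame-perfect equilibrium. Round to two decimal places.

Solve by backward induction. Given q_Z, the follower Ember maximises π_E = (112 - q_Z - q_E)q_E - 30q_E.
∂π_E/∂q_E = 82 - q_Z - 2q_E = 0 gives the reaction function q_E = (82 - q_Z)/2.
The leader anticipates this reaction. Substituting into P = 112 - Q gives P = 71 - (1/2)q_Z, so π_Z = (71 - (1/2)q_Z)q_Z - 32q_Z.
The leader's first-order condition 39 - q_Z = 0 yields q_Z = 39.
Then q_E = (82 - 39)/2 = 43/2.

21.50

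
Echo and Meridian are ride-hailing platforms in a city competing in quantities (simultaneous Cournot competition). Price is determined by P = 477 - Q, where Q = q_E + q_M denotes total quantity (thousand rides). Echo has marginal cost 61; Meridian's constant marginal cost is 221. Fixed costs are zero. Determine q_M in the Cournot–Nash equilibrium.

32

Echo's profit: π_E = (477 - Q)q_E - (61q_E). Setting ∂π_E/∂q_E = 0: 416 - 2q_E - (q_M) = 0.
Meridian's profit: π_M = (477 - Q)q_M - (221q_M). Setting ∂π_M/∂q_M = 0: 256 - 2q_M - (q_E) = 0.
Rearranging gives the reaction functions q_E = (416 - q_M)/2 and q_M = (256 - q_E)/2.
Solving the pair: q_E = 192, q_M = 32.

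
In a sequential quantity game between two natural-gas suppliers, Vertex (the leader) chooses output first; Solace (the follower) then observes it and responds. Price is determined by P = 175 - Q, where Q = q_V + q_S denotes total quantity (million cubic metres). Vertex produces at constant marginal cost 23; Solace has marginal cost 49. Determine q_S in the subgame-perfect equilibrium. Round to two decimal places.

18.50

The follower Solace best-responds to any q_V: π_S = (175 - Q)q_S - 49q_S.
Follower FOC: 126 - q_V - 2q_S = 0, so q_S(q_V) = (126 - q_V)/2.
Vertex substitutes q_S(q_V) into its own profit: π_V = q_V(175 - q_V - (126 - q_V)/2) - 23q_V = (112 - (1/2)q_V)q_V - 23q_V.
Maximising: ∂π_V/∂q_V = 89 - q_V = 0, giving q_V = 89.
Then q_S = (126 - 89)/2 = 37/2.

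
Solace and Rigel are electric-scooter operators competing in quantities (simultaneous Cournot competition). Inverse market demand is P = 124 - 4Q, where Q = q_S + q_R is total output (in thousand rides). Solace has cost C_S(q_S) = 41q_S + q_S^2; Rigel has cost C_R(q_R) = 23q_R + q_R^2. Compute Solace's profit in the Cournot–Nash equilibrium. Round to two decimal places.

Solace's profit: π_S = (124 - 4Q)q_S - (41q_S + q_S²). Setting ∂π_S/∂q_S = 0: 83 - 10q_S - 4(q_R) = 0.
Rigel's profit: π_R = (124 - 4Q)q_R - (23q_R + q_R²). Setting ∂π_R/∂q_R = 0: 101 - 10q_R - 4(q_S) = 0.
Rearranging gives the reaction functions q_S = (83 - 4q_R)/10 and q_R = (101 - 4q_S)/10.
Substituting one into the other gives q_S = 71/14 and q_R = 113/14.
Price P = 124 - 4·(92/7) = 500/7.
Solace's profit: (500/7)·(71/14) - 41·(71/14) - (71/14)² = 128.5969.

128.60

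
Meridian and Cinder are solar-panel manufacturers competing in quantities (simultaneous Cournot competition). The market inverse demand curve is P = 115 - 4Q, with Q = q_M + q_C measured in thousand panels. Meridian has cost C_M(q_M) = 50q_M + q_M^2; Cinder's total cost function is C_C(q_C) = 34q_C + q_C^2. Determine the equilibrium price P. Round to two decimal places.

Meridian's profit: π_M = (115 - 4Q)q_M - (50q_M + q_M²). Setting ∂π_M/∂q_M = 0: 65 - 10q_M - 4(q_C) = 0.
Cinder's profit: π_C = (115 - 4Q)q_C - (34q_C + q_C²). Setting ∂π_C/∂q_C = 0: 81 - 10q_C - 4(q_M) = 0.
Rearranging gives the reaction functions q_M = (65 - 4q_C)/10 and q_C = (81 - 4q_M)/10.
Solving the pair: q_M = 163/42, q_C = 275/42.
Total output Q = 73/7, so price P = 115 - 4·(73/7) = 513/7.

73.29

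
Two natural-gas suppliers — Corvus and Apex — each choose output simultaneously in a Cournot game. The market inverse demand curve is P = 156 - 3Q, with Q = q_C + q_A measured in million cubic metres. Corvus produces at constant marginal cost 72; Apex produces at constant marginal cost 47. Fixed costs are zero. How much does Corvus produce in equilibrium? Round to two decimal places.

Corvus's profit: π_C = (156 - 3Q)q_C - (72q_C). Setting ∂π_C/∂q_C = 0: 84 - 6q_C - 3(q_A) = 0.
Apex's first-order condition: 109 - 6q_A - 3(q_C) = 0.
Best responses: q_C = (84 - 3q_A)/6, q_A = (109 - 3q_C)/6.
Substituting one into the other gives q_C = 59/9 and q_A = 134/9.

6.56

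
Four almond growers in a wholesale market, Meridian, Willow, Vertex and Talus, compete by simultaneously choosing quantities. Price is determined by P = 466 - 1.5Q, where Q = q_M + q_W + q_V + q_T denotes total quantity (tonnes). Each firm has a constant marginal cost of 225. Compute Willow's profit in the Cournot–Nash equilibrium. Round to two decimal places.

1548.83

Each firm earns π_i = (466 - 1.5Q)q_i - 225q_i.
First-order condition (treating rivals' output as given): 241 - 3q_i - (3/2)·Σ_{j≠i} q_j = 0.
With identical firms every q_j equals q_i, so Σ_{j≠i} q_j = 3q_i and 241 = (15/2)q_i, giving q_i = 482/15.
Price P = 466 - (3/2)·(1928/15) = 1366/5.
Willow's profit: (1366/5 - 225)·(482/15) = 1548.8267.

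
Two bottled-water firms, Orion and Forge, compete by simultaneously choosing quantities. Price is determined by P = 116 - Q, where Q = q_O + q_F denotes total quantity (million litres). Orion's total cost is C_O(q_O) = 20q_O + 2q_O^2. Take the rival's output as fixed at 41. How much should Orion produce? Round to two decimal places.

With the rival's output fixed at 41, Orion's profit is π_O = (116 - 41 - q_O)q_O - (20q_O + 2q_O²) = (75 - q_O)q_O - (20q_O + 2q_O²).
∂π_O/∂q_O = 55 - 6q_O = 0, so q_O = 55/6.

9.17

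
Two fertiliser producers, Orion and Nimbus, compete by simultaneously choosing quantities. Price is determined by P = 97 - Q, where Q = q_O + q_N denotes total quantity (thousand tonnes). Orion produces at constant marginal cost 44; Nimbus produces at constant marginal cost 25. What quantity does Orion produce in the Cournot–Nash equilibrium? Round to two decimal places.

11.33

Orion's profit: π_O = (97 - Q)q_O - (44q_O). Setting ∂π_O/∂q_O = 0: 53 - 2q_O - (q_N) = 0.
Nimbus's first-order condition: 72 - 2q_N - (q_O) = 0.
So q_O = (53 - q_N)/2 and q_N = (72 - q_O)/2.
Solving the pair: q_O = 34/3, q_N = 91/3.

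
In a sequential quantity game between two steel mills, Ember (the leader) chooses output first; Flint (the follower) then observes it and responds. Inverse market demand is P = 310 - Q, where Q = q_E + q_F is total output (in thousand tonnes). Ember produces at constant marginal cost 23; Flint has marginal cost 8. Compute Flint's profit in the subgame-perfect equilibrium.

6889

The follower Flint best-responds to any q_E: π_F = (310 - Q)q_F - 8q_F.
Follower FOC: 302 - q_E - 2q_F = 0, so q_F(q_E) = (302 - q_E)/2.
Ember substitutes q_F(q_E) into its own profit: π_E = q_E(310 - q_E - (302 - q_E)/2) - 23q_E = (159 - (1/2)q_E)q_E - 23q_E.
Maximising: ∂π_E/∂q_E = 136 - q_E = 0, giving q_E = 136.
Then q_F = (302 - 136)/2 = 83.
Price P = 310 - 219 = 91.
Flint's profit: (91 - 8)·83 = 6889.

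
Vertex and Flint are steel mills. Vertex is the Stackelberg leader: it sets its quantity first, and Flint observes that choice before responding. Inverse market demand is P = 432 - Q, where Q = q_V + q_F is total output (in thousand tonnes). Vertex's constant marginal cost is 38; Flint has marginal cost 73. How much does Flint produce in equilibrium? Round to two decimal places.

The follower Flint best-responds to any q_V: π_F = (432 - Q)q_F - 73q_F.
Follower FOC: 359 - q_V - 2q_F = 0, so q_F(q_V) = (359 - q_V)/2.
The leader anticipates this reaction. Substituting into P = 432 - Q gives P = 505/2 - (1/2)q_V, so π_V = (505/2 - (1/2)q_V)q_V - 38q_V.
Leader FOC: 429/2 - q_V = 0, so q_V = 429/2.
Then q_F = (359 - 429/2)/2 = 289/4.

72.25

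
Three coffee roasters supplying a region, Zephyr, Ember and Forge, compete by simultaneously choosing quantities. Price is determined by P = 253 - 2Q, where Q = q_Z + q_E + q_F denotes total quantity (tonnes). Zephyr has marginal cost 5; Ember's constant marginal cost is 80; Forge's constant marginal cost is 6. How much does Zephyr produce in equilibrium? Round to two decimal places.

40.50

Zephyr's profit: π_Z = (253 - 2Q)q_Z - (5q_Z). Setting ∂π_Z/∂q_Z = 0: 248 - 4q_Z - 2(q_E + q_F) = 0.
Ember's profit: π_E = (253 - 2Q)q_E - (80q_E). Setting ∂π_E/∂q_E = 0: 173 - 4q_E - 2(q_Z + q_F) = 0.
Forge's profit: π_F = (253 - 2Q)q_F - (6q_F). Setting ∂π_F/∂q_F = 0: 247 - 4q_F - 2(q_Z + q_E) = 0.
Summing all 3 equations gives 668 − 8Q = 0, hence Q = 167/2.
Back-substituting: q_Z = (248 − 167)/2 = 81/2, q_E = (173 − 167)/2 = 3, q_F = (247 − 167)/2 = 40.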